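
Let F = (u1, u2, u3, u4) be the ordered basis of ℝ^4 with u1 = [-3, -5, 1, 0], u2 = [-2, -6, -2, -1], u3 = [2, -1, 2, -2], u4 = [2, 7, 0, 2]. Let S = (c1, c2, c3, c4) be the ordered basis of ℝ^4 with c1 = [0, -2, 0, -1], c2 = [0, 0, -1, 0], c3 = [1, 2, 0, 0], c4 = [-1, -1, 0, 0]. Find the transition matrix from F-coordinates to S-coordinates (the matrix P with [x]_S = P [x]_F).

Take x = uj: its F-coordinates are the j-th standard unit vector, so P e_j — column j of P — equals [uj]_S.
u1 = 0·c1 - c2 - 2c3 + c4, giving column 1 = [0, -1, -2, 1]; repeating for each j gives P = [[0, 1, 2, -2], [-1, 2, -2, 0], [-2, -2, 1, 1], [1, 0, -1, -1]].

[[0, 1, 2, -2], [-1, 2, -2, 0], [-2, -2, 1, 1], [1, 0, -1, -1]]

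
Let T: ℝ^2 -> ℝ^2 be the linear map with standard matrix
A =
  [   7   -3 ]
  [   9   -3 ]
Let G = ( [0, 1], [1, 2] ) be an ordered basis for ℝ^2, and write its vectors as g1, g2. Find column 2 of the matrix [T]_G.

[1, 1]

Column 2 of [T]_G is the G-coordinate vector of T(g2).
In standard coordinates T(g2) = A g2 = [1, 3].
Converting to G: [1, 3] = g1 + g2, so the coordinate vector is [1, 1].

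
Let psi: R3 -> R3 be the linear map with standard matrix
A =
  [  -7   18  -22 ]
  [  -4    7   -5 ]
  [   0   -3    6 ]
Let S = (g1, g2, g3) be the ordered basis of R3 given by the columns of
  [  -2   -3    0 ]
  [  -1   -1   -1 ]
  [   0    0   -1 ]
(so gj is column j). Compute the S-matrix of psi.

[[2, -3, 1], [0, 1, -2], [-3, -3, 3]]

With P the matrix whose columns are g1, ..., g3, [psi]_S = P^(-1) A P.
Column by column: psi(g1) = A g1 = (-4, 1, 3); its S-coordinates (2, 0, -3) give column 1.
Continuing for each basis vector yields [psi]_S = [[2, -3, 1], [0, 1, -2], [-3, -3, 3]].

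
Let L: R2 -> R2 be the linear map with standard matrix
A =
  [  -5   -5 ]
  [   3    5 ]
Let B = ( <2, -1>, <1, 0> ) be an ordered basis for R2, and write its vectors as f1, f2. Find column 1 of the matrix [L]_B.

<-1, -3>

Column 1 of [L]_B is the B-coordinate vector of L(f1).
In standard coordinates L(f1) = A f1 = <-5, 1>.
Converting to B: <-5, 1> = -f1 - 3f2, so the coordinate vector is <-1, -3>.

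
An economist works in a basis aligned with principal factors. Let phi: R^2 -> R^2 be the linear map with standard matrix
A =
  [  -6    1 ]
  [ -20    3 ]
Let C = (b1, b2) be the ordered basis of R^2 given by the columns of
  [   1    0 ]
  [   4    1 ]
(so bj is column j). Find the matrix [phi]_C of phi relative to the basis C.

The j-th column of [phi]_C is [phi(bj)]_C.
phi(b1) = A b1 = (-2, -8) = -2b1 + 0·b2, so column 1 is (-2, 0).
Repeating for b2 and assembling the columns gives [[-2, 1], [0, -1]].

[[-2, 1], [0, -1]]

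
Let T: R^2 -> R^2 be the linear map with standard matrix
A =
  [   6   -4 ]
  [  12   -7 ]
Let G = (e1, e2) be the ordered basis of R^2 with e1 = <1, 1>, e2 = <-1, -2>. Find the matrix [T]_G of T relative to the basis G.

[[-1, 2], [-3, 0]]

With P the matrix whose columns are e1, e2, [T]_G = P^(-1) A P.
Column by column: T(e1) = A e1 = <2, 5>; its G-coordinates <-1, -3> give column 1.
Continuing for each basis vector yields [T]_G = [[-1, 2], [-3, 0]].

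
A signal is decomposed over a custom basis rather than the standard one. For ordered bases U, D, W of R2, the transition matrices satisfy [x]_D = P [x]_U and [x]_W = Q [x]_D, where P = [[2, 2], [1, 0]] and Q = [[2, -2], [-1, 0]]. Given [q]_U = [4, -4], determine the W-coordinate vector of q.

First [q]_D = P [q]_U = [0, 4].
Then [q]_W = Q [q]_D = [-8, 0].

[-8, 0]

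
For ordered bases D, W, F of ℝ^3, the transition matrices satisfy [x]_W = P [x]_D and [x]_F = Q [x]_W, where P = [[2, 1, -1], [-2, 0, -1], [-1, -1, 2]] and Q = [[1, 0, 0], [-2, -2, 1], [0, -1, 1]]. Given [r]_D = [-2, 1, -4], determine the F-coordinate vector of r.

[1, -25, -15]

First [r]_W = P [r]_D = [1, 8, -7].
Then [r]_F = Q [r]_W = [1, -25, -15].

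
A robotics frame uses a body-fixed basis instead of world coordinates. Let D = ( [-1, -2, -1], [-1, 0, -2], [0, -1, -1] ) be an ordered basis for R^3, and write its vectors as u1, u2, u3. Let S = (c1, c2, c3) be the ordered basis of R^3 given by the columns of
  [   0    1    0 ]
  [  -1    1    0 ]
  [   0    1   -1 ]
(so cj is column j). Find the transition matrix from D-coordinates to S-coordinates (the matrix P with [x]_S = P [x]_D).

[[1, -1, 1], [-1, -1, 0], [0, 1, 1]]

Let M have columns uj and N have columns cj. Then for every x, N [x]_S = x = M [x]_D, so P = N^(-1) M.
Since det N = -1, N^(-1) has integer entries; multiplying gives P = [[1, -1, 1], [-1, -1, 0], [0, 1, 1]].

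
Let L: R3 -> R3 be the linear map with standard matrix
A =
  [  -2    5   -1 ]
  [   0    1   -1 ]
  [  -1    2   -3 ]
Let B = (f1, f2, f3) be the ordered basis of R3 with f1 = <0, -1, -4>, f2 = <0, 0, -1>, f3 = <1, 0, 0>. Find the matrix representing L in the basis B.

[[-3, -1, 0], [2, 1, 1], [-1, 1, -2]]

The j-th column of [L]_B is [L(fj)]_B.
L(f1) = A f1 = <-1, 3, 10> = -3f1 + 2f2 - f3, so column 1 is <-3, 2, -1>.
Repeating for f2, f3 and assembling the columns gives [[-3, -1, 0], [2, 1, 1], [-1, 1, -2]].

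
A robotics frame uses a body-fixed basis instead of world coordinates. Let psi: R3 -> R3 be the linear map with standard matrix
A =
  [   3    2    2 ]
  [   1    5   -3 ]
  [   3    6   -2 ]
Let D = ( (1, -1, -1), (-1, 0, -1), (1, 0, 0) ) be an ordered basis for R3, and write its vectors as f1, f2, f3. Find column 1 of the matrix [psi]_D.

Compute psi(f1) = A f1 = (-1, -1, -1) in standard coordinates.
Then write this in D-coordinates: solve for y in y_1 f1 + ... + y_3 f3 = (-1, -1, -1).
This gives y = (1, 0, -2), which is column 1 of [psi]_D.

(1, 0, -2)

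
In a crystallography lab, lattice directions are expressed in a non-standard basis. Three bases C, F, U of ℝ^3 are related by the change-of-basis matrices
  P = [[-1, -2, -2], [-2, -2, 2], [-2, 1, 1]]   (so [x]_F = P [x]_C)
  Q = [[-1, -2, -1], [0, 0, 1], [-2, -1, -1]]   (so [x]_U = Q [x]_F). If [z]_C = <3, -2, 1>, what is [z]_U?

First [z]_F = P [z]_C = <-1, 0, -7>.
Then [z]_U = Q [z]_F = <8, -7, 9>.

<8, -7, 9>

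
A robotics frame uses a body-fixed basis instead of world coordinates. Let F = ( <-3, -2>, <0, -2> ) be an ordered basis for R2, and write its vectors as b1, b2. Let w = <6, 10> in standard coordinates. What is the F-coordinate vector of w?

<-2, -3>

We seek scalars with c_1 b1 + c_2 b2 = w; equivalently solve M c = w where the columns of M are b1, b2.
System: -3c_1 + 0c_2 = 6, -2c_1 - 2c_2 = 10; solving gives c_1 = -2, c_2 = -3.
Check: -2b1 - 3b2 = <6, 10>.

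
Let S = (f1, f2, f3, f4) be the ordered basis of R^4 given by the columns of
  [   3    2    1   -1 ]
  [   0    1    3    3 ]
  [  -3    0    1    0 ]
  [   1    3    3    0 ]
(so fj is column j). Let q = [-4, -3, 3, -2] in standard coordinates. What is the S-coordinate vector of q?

[-2, 3, -3, 1]

[q]_S is the unique c with M c = q, where M has columns f1, ..., f4.
Row-reducing the augmented matrix [M | q] gives c = (-2, 3, -3, 1).
Check: -2f1 + 3f2 - 3f3 + f4 = [-4, -3, 3, -2].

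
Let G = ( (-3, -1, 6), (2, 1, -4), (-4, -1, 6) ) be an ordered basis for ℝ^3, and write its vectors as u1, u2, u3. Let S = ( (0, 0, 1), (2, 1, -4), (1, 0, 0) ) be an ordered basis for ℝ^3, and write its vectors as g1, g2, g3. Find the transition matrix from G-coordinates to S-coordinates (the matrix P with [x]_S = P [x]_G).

Take x = uj: its G-coordinates are the j-th standard unit vector, so P e_j — column j of P — equals [uj]_S.
u1 = 2g1 - g2 - g3, giving column 1 = (2, -1, -1); repeating for each j gives P = [[2, 0, 2], [-1, 1, -1], [-1, 0, -2]].

[[2, 0, 2], [-1, 1, -1], [-1, 0, -2]]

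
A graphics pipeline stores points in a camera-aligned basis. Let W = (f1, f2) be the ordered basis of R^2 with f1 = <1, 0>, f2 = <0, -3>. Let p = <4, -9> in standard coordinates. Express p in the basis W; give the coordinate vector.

[p]_W is the unique c with M c = p, where M has columns f1, f2.
System: c_1 + 0c_2 = 4, 0c_1 - 3c_2 = -9; solving gives c_1 = 4, c_2 = 3.
Check: 4f1 + 3f2 = <4, -9>.

<4, 3>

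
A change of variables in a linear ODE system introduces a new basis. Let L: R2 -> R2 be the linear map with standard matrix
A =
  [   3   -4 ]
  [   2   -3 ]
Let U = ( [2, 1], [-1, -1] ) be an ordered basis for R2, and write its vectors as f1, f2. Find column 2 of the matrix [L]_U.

Compute L(f2) = A f2 = [1, 1] in standard coordinates.
Then write this in U-coordinates: solve for y in y_1 f1 + y_2 f2 = [1, 1].
This gives y = [0, -1], which is column 2 of [L]_U.

[0, -1]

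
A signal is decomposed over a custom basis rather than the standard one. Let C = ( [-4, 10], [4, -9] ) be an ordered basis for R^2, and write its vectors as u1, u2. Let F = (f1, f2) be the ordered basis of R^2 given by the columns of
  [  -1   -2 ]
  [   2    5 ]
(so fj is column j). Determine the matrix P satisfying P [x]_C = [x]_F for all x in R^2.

Let M have columns uj and N have columns fj. Then for every x, N [x]_F = x = M [x]_C, so P = N^(-1) M.
Since det N = -1, N^(-1) has integer entries; multiplying gives P = [[0, -2], [2, -1]].

[[0, -2], [2, -1]]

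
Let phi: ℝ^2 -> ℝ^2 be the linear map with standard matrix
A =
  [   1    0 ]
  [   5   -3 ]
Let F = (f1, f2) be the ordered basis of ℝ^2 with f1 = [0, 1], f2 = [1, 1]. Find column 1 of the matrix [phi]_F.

[-3, 0]

Compute phi(f1) = A f1 = [0, -3] in standard coordinates.
Then write this in F-coordinates: solve for y in y_1 f1 + y_2 f2 = [0, -3].
This gives y = [-3, 0], which is column 1 of [phi]_F.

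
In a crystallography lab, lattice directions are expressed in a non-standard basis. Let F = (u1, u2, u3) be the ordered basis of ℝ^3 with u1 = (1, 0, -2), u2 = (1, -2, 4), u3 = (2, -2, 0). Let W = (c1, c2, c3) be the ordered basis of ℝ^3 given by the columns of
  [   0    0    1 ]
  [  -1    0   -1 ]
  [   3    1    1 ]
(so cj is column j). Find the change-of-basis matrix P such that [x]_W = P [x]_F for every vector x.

Let M have columns uj and N have columns cj. Then for every x, N [x]_W = x = M [x]_F, so P = N^(-1) M.
Since det N = -1, N^(-1) has integer entries; multiplying gives P = [[-1, 1, 0], [0, 0, -2], [1, 1, 2]].

[[-1, 1, 0], [0, 0, -2], [1, 1, 2]]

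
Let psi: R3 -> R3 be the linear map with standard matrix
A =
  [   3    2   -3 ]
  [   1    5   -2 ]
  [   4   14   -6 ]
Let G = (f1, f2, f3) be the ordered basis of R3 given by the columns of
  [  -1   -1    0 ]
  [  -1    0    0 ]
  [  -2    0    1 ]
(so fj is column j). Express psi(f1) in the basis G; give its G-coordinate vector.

Column 1 of [psi]_G is the G-coordinate vector of psi(f1).
In standard coordinates psi(f1) = A f1 = (1, -2, -6).
Converting to G: (1, -2, -6) = 2f1 - 3f2 - 2f3, so the coordinate vector is (2, -3, -2).

(2, -3, -2)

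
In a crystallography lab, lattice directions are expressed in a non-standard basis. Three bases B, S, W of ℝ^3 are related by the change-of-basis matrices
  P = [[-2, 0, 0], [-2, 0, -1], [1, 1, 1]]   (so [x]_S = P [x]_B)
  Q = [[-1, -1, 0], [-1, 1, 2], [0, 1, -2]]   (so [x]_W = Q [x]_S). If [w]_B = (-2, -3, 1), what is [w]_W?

Apply P to get S-coordinates (4, 3, -4), then Q to get W-coordinates.
The result is [w]_W = (-7, -9, 11).

(-7, -9, 11)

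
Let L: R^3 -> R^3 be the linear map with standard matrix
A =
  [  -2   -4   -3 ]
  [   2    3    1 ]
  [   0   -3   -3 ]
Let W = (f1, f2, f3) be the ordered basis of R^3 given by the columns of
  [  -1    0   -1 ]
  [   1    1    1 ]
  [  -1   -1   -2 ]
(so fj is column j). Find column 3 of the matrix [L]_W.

Column 3 of [L]_W is the W-coordinate vector of L(f3).
In standard coordinates L(f3) = A f3 = (4, -1, 3).
Converting to W: (4, -1, 3) = -2f1 + 3f2 - 2f3, so the coordinate vector is (-2, 3, -2).

(-2, 3, -2)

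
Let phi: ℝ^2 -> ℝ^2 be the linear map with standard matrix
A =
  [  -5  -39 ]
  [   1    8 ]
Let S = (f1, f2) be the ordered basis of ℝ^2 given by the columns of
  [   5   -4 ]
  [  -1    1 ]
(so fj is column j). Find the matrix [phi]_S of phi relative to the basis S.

[[2, -3], [-1, 1]]

The j-th column of [phi]_S is [phi(fj)]_S.
phi(f1) = A f1 = <14, -3> = 2f1 - f2, so column 1 is <2, -1>.
Repeating for f2 and assembling the columns gives [[2, -3], [-1, 1]].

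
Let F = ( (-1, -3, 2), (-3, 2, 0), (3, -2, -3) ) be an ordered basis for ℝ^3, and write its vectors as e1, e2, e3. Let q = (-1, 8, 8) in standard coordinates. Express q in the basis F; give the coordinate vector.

[q]_F is the unique c with M c = q, where M has columns e1, ..., e3.
Gaussian elimination on [M | q] yields c = (-2, -3, -4).
Check: -2e1 - 3e2 - 4e3 = (-1, 8, 8).

(-2, -3, -4)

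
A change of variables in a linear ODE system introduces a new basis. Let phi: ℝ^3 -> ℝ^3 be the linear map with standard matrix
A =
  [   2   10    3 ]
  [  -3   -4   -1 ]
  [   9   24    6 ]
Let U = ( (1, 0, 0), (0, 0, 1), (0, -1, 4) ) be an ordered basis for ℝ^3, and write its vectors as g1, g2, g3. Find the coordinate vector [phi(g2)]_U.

(3, 2, 1)

Compute phi(g2) = A g2 = (3, -1, 6) in standard coordinates.
Then write this in U-coordinates: solve for y in y_1 g1 + ... + y_3 g3 = (3, -1, 6).
This gives y = (3, 2, 1), which is column 2 of [phi]_U.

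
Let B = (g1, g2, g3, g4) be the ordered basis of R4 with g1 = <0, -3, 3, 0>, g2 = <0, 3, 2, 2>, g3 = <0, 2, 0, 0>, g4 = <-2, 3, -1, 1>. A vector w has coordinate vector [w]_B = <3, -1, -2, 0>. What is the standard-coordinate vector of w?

By definition w = 3g1 - g2 - 2g3 + 0·g4.
Summing componentwise gives <0, -16, 7, -2>.

<0, -16, 7, -2>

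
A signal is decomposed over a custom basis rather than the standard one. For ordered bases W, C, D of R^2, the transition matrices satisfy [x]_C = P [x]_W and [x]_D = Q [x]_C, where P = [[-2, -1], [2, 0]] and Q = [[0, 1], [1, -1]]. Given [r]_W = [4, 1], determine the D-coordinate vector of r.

[8, -17]

Composing the changes, [r]_D = Q P [r]_W.
Q P = [[2, 0], [-4, -1]]; applying this to [4, 1] gives [8, -17].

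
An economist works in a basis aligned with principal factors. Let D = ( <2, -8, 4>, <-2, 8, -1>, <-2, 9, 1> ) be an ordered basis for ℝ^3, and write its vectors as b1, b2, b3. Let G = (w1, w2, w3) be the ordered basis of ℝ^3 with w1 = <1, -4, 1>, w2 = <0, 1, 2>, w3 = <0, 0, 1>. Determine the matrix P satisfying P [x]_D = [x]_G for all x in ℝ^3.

[[2, -2, -2], [0, 0, 1], [2, 1, 1]]

Let M have columns bj and N have columns wj. Then for every x, N [x]_G = x = M [x]_D, so P = N^(-1) M.
Since det N = 1, N^(-1) has integer entries; multiplying gives P = [[2, -2, -2], [0, 0, 1], [2, 1, 1]].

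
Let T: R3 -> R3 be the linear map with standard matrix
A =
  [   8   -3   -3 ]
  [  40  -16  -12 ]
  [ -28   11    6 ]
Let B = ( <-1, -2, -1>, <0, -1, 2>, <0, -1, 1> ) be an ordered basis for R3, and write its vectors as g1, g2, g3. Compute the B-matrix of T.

[[-1, 3, 0], [1, 2, -1], [-3, 0, -3]]

The j-th column of [T]_B is [T(gj)]_B.
T(g1) = A g1 = <1, 4, 0> = -g1 + g2 - 3g3, so column 1 is <-1, 1, -3>.
Repeating for g2, g3 and assembling the columns gives [[-1, 3, 0], [1, 2, -1], [-3, 0, -3]].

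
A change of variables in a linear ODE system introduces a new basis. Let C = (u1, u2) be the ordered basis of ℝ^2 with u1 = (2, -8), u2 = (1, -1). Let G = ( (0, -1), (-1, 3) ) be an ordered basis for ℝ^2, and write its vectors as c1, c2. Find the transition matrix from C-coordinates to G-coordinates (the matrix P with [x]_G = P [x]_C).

[[2, -2], [-2, -1]]

Column j of P is [uj]_G, since P maps C-coordinates to G-coordinates.
Expressing u1 in G: u1 = 2c1 - 2c2, so column 1 of P is (2, -2).
Doing the same for each uj gives P = [[2, -2], [-2, -1]].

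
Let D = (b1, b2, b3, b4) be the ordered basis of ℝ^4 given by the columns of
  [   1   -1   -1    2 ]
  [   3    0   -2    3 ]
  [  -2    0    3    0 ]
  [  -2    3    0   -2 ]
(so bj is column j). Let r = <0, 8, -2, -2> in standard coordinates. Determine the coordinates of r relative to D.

[r]_D is the unique c with M c = r, where M has columns b1, ..., b4.
Row-reducing the augmented matrix [M | r] gives c = (4, 2, 2, 0).
Check: 4b1 + 2b2 + 2b3 + 0·b4 = <0, 8, -2, -2>.

<4, 2, 2, 0>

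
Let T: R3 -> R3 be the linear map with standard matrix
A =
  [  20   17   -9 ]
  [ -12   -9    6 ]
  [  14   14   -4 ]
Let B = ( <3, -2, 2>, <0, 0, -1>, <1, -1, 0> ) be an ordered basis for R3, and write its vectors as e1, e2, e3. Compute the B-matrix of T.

Let P have columns e1, ..., e3. Then [T]_B = P^(-1) A P.
Here det P = -1, so P^(-1) is integer; computing A P first and then P^(-1)(A P) gives [[2, 3, 0], [-2, 2, 0], [2, 0, 3]].

[[2, 3, 0], [-2, 2, 0], [2, 0, 3]]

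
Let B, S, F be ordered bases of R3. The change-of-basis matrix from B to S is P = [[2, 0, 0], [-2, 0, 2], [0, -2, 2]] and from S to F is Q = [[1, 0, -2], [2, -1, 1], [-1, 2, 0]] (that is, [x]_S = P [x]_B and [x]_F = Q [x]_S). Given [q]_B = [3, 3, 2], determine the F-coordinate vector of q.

Composing the changes, [q]_F = Q P [q]_B.
Q P = [[2, 4, -4], [6, -2, 0], [-6, 0, 4]]; applying this to [3, 3, 2] gives [10, 12, -10].

[10, 12, -10]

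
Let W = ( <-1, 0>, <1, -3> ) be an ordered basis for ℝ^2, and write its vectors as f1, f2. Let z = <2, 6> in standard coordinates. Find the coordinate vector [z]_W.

<-4, -2>

Write z = c_1 f1 + c_2 f2 and solve for the c_i.
System: -c_1 + c_2 = 2, 0c_1 - 3c_2 = 6; solving gives c_1 = -4, c_2 = -2.
Check: -4f1 - 2f2 = <2, 6>.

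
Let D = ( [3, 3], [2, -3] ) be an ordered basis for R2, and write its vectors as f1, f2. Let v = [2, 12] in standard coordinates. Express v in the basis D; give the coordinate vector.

We seek scalars with c_1 f1 + c_2 f2 = v; equivalently solve M c = v where the columns of M are f1, f2.
System: 3c_1 + 2c_2 = 2, 3c_1 - 3c_2 = 12; solving gives c_1 = 2, c_2 = -2.
Check: 2f1 - 2f2 = [2, 12].

[2, -2]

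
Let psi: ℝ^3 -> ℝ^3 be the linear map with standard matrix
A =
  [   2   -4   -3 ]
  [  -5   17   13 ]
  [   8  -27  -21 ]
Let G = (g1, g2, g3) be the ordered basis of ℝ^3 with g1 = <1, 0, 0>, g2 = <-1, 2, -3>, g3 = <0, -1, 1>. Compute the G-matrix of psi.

The j-th column of [psi]_G is [psi(gj)]_G.
psi(g1) = A g1 = <2, -5, 8> = -g1 - 3g2 - g3, so column 1 is <-1, -3, -1>.
Repeating for g2, g3 and assembling the columns gives [[-1, -2, -1], [-3, -1, -2], [-1, -2, 0]].

[[-1, -2, -1], [-3, -1, -2], [-1, -2, 0]]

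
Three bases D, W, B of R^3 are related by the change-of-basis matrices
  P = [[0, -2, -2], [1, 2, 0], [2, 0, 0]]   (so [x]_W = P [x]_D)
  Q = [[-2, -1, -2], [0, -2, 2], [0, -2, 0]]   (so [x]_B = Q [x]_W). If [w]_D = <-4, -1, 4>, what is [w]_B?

First [w]_W = P [w]_D = <-6, -6, -8>.
Then [w]_B = Q [w]_W = <34, -4, 12>.

<34, -4, 12>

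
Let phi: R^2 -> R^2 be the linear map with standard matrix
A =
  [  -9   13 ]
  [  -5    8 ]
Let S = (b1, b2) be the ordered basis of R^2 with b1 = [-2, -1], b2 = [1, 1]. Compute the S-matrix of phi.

[[-3, -1], [-1, 2]]

The j-th column of [phi]_S is [phi(bj)]_S.
phi(b1) = A b1 = [5, 2] = -3b1 - b2, so column 1 is [-3, -1].
Repeating for b2 and assembling the columns gives [[-3, -1], [-1, 2]].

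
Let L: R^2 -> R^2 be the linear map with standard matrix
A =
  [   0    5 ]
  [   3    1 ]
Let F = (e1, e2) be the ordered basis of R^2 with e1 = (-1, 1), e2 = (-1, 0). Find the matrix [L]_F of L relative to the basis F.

[[-2, -3], [-3, 3]]

With P the matrix whose columns are e1, e2, [L]_F = P^(-1) A P.
Column by column: L(e1) = A e1 = (5, -2); its F-coordinates (-2, -3) give column 1.
Continuing for each basis vector yields [L]_F = [[-2, -3], [-3, 3]].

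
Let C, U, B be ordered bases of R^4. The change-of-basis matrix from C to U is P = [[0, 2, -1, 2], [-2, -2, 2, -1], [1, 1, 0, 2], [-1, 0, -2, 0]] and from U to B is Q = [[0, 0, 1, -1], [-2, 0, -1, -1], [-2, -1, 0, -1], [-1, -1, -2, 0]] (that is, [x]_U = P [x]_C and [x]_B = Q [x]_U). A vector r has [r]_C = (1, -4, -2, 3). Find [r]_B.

(0, -6, -2, -5)

Composing the changes, [r]_B = Q P [r]_C.
Q P = [[2, 1, 2, 2], [0, -5, 4, -6], [3, -2, 2, -3], [0, -2, -1, -5]]; applying this to (1, -4, -2, 3) gives (0, -6, -2, -5).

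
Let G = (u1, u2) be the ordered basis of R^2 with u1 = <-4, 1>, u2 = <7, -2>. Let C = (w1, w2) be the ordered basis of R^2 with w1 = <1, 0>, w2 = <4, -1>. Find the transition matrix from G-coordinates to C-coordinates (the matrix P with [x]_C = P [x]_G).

[[0, -1], [-1, 2]]

Let M have columns uj and N have columns wj. Then for every x, N [x]_C = x = M [x]_G, so P = N^(-1) M.
Since det N = -1, N^(-1) has integer entries; multiplying gives P = [[0, -1], [-1, 2]].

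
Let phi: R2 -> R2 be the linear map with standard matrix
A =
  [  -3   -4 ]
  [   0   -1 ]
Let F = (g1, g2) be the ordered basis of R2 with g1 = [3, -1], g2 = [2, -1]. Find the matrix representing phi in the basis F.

The j-th column of [phi]_F is [phi(gj)]_F.
phi(g1) = A g1 = [-5, 1] = -3g1 + 2g2, so column 1 is [-3, 2].
Repeating for g2 and assembling the columns gives [[-3, 0], [2, -1]].

[[-3, 0], [2, -1]]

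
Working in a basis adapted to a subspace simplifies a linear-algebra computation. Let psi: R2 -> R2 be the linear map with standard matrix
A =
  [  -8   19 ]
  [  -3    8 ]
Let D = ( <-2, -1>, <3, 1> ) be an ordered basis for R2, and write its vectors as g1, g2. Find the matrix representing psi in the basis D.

[[3, -2], [1, -3]]

Let P have columns g1, g2. Then [psi]_D = P^(-1) A P.
Here det P = 1, so P^(-1) is integer; computing A P first and then P^(-1)(A P) gives [[3, -2], [1, -3]].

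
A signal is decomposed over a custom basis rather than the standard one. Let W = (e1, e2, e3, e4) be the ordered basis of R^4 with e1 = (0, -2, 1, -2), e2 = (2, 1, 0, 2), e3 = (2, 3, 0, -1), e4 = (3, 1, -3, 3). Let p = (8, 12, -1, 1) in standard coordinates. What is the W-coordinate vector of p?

(-1, 1, 3, 0)

[p]_W is the unique c with M c = p, where M has columns e1, ..., e4.
Gaussian elimination on [M | p] yields c = (-1, 1, 3, 0).
Check: -e1 + e2 + 3e3 + 0·e4 = (8, 12, -1, 1).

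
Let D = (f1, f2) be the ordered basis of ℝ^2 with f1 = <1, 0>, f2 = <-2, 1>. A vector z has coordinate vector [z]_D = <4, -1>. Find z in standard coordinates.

The coordinates say z = 4f1 - f2; adding the scaled basis vectors gives <6, -1>.

<6, -1>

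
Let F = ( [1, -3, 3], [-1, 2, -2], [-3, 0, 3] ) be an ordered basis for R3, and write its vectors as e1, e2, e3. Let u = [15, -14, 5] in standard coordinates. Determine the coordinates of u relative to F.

We seek scalars with c_1 e1 + ... + c_3 e3 = u; equivalently solve M c = u where the columns of M are e1, ..., e3.
Row-reducing the augmented matrix [M | u] gives c = (2, -4, -3).
Check: 2e1 - 4e2 - 3e3 = [15, -14, 5].

[2, -4, -3]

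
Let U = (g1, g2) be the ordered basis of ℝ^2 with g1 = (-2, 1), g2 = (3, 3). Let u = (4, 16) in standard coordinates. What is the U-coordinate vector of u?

We seek scalars with c_1 g1 + c_2 g2 = u; equivalently solve M c = u where the columns of M are g1, g2.
System: -2c_1 + 3c_2 = 4, c_1 + 3c_2 = 16; solving gives c_1 = 4, c_2 = 4.
Check: 4g1 + 4g2 = (4, 16).

(4, 4)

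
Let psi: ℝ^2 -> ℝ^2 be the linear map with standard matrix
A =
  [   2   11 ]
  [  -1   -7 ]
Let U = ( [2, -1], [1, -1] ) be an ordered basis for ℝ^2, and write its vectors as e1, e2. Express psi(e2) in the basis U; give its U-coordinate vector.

Compute psi(e2) = A e2 = [-9, 6] in standard coordinates.
Then write this in U-coordinates: solve for y in y_1 e1 + y_2 e2 = [-9, 6].
This gives y = [-3, -3], which is column 2 of [psi]_U.

[-3, -3]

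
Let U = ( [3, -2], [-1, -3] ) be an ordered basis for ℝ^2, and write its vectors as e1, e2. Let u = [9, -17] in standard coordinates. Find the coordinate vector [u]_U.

[4, 3]

We seek scalars with c_1 e1 + c_2 e2 = u; equivalently solve M c = u where the columns of M are e1, e2.
System: 3c_1 - c_2 = 9, -2c_1 - 3c_2 = -17; solving gives c_1 = 4, c_2 = 3.
Check: 4e1 + 3e2 = [9, -17].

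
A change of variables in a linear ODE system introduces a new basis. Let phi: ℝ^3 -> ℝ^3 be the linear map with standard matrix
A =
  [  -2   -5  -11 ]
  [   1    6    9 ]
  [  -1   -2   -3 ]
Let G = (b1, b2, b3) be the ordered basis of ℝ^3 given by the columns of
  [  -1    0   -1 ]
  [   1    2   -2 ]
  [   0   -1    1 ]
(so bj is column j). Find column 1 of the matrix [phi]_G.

<3, 1, 0>

Compute phi(b1) = A b1 = <-3, 5, -1> in standard coordinates.
Then write this in G-coordinates: solve for y in y_1 b1 + ... + y_3 b3 = <-3, 5, -1>.
This gives y = <3, 1, 0>, which is column 1 of [phi]_G.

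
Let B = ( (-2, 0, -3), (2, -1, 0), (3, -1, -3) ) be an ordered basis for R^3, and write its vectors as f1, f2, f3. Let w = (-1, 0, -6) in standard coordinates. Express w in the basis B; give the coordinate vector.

(1, -1, 1)

Write w = c_1 f1 + ... + c_3 f3 and solve for the c_i.
Gaussian elimination on [M | w] yields c = (1, -1, 1).
Check: f1 - f2 + f3 = (-1, 0, -6).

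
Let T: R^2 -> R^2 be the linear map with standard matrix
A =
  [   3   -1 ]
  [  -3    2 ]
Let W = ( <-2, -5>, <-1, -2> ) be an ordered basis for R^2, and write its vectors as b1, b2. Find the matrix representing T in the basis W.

[[2, -1], [-3, 3]]

Let P have columns b1, b2. Then [T]_W = P^(-1) A P.
Here det P = -1, so P^(-1) is integer; computing A P first and then P^(-1)(A P) gives [[2, -1], [-3, 3]].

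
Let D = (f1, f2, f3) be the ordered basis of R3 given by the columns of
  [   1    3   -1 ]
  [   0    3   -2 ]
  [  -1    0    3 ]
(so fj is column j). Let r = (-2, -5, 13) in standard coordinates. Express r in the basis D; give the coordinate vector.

Write r = c_1 f1 + ... + c_3 f3 and solve for the c_i.
Gaussian elimination on [M | r] yields c = (-1, 1, 4).
Check: -f1 + f2 + 4f3 = (-2, -5, 13).

(-1, 1, 4)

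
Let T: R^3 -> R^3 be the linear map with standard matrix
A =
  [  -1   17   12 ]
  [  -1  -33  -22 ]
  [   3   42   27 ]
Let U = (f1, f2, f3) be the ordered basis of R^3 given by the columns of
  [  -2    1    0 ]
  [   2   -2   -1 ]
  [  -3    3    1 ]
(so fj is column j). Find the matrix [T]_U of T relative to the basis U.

[[-1, -2, 1], [-2, -3, -3], [0, 3, -3]]

The j-th column of [T]_U is [T(fj)]_U.
T(f1) = A f1 = <0, 2, -3> = -f1 - 2f2 + 0·f3, so column 1 is <-1, -2, 0>.
Repeating for f2, f3 and assembling the columns gives [[-1, -2, 1], [-2, -3, -3], [0, 3, -3]].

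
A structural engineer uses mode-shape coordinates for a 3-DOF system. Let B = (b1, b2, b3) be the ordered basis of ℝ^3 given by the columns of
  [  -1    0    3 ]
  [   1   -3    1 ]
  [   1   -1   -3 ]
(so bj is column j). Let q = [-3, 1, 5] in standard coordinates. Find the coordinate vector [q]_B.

[-3, -2, -2]

Write q = c_1 b1 + ... + c_3 b3 and solve for the c_i.
Row-reducing the augmented matrix [M | q] gives c = (-3, -2, -2).
Check: -3b1 - 2b2 - 2b3 = [-3, 1, 5].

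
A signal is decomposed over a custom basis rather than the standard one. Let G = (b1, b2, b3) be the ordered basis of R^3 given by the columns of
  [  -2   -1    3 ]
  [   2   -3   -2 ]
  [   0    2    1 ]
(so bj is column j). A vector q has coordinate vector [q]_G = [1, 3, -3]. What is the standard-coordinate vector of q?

q = M [q]_G, where M has columns b1, ..., b3.
Carrying out the matrix-vector product, q = [-14, -1, 3].

[-14, -1, 3]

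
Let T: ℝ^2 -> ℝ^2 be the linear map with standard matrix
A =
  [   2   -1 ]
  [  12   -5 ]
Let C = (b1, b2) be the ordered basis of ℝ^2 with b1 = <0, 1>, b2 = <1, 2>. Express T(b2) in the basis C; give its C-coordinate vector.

Column 2 of [T]_C is the C-coordinate vector of T(b2).
In standard coordinates T(b2) = A b2 = <0, 2>.
Converting to C: <0, 2> = 2b1 + 0·b2, so the coordinate vector is <2, 0>.

<2, 0>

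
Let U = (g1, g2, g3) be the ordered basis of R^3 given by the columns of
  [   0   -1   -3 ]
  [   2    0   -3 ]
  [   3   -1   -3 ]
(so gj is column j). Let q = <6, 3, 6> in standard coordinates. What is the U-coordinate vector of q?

[q]_U is the unique c with M c = q, where M has columns g1, ..., g3.
Gaussian elimination on [M | q] yields c = (0, -3, -1).
Check: 0·g1 - 3g2 - g3 = <6, 3, 6>.

<0, -3, -1>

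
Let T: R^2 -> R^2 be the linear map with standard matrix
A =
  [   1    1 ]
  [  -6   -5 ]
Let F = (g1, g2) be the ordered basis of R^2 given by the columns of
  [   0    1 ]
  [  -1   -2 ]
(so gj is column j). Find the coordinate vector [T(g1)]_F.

Column 1 of [T]_F is the F-coordinate vector of T(g1).
In standard coordinates T(g1) = A g1 = <-1, 5>.
Converting to F: <-1, 5> = -3g1 - g2, so the coordinate vector is <-3, -1>.

<-3, -1>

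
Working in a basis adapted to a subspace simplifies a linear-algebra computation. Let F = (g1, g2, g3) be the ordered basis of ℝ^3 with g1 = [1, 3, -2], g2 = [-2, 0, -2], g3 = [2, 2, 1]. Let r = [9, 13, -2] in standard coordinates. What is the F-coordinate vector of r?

[3, -1, 2]

We seek scalars with c_1 g1 + ... + c_3 g3 = r; equivalently solve M c = r where the columns of M are g1, ..., g3.
Solving this 3x3 system gives c = (3, -1, 2).
Check: 3g1 - g2 + 2g3 = [9, 13, -2].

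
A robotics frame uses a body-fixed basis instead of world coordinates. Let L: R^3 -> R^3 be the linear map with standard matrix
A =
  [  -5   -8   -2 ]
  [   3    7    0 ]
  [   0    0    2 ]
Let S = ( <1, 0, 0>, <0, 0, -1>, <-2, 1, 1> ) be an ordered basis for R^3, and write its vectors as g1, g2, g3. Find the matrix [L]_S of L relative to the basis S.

Let P have columns g1, ..., g3. Then [L]_S = P^(-1) A P.
Here det P = 1, so P^(-1) is integer; computing A P first and then P^(-1)(A P) gives [[1, 2, 2], [3, 2, -1], [3, 0, 1]].

[[1, 2, 2], [3, 2, -1], [3, 0, 1]]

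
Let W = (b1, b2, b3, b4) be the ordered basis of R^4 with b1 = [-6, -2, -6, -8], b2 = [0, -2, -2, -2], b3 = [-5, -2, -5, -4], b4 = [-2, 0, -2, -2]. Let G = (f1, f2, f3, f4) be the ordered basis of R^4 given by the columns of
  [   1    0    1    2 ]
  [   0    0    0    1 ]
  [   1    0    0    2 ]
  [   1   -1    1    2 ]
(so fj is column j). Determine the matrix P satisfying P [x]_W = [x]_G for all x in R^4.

[[-2, 2, -1, -2], [2, 2, -1, 0], [0, 2, 0, 0], [-2, -2, -2, 0]]

Column j of P is [bj]_G, since P maps W-coordinates to G-coordinates.
Expressing b1 in G: b1 = -2f1 + 2f2 + 0·f3 - 2f4, so column 1 of P is [-2, 2, 0, -2].
Doing the same for each bj gives P = [[-2, 2, -1, -2], [2, 2, -1, 0], [0, 2, 0, 0], [-2, -2, -2, 0]].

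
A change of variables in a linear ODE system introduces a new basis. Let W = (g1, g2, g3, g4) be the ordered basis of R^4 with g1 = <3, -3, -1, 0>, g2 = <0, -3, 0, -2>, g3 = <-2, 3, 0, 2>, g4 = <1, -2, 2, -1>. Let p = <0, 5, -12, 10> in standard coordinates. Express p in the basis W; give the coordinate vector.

[p]_W is the unique c with M c = p, where M has columns g1, ..., g4.
Solving this 4x4 system gives c = (4, 1, 4, -4).
Check: 4g1 + g2 + 4g3 - 4g4 = <0, 5, -12, 10>.

<4, 1, 4, -4>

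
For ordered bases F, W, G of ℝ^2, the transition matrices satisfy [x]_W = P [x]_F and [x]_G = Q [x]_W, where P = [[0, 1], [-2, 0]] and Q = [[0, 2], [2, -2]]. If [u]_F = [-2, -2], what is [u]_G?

Apply P to get W-coordinates [-2, 4], then Q to get G-coordinates.
The result is [u]_G = [8, -12].

[8, -12]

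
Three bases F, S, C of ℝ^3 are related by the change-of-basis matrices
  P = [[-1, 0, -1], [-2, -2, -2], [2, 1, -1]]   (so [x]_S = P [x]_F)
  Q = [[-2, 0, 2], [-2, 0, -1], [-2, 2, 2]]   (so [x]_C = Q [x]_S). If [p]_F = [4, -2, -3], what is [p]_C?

Apply P to get S-coordinates [-1, 2, 9], then Q to get C-coordinates.
The result is [p]_C = [20, -7, 24].

[20, -7, 24]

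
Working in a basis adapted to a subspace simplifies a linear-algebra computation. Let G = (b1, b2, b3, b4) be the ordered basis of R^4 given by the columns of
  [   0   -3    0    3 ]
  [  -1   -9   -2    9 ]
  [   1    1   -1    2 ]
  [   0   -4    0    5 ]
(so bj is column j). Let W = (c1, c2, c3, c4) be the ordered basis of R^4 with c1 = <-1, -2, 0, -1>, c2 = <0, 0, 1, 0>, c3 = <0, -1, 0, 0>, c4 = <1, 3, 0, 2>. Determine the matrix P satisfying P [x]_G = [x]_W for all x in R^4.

Let M have columns bj and N have columns cj. Then for every x, N [x]_W = x = M [x]_G, so P = N^(-1) M.
Since det N = -1, N^(-1) has integer entries; multiplying gives P = [[0, 2, 0, -1], [1, 1, -1, 2], [1, 2, 2, -1], [0, -1, 0, 2]].

[[0, 2, 0, -1], [1, 1, -1, 2], [1, 2, 2, -1], [0, -1, 0, 2]]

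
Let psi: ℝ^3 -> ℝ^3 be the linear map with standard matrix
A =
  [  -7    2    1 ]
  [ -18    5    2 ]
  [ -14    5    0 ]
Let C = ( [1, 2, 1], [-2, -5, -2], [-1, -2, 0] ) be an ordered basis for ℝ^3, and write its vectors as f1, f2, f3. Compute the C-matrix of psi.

The j-th column of [psi]_C is [psi(fj)]_C.
psi(f1) = A f1 = [-2, -6, -4] = 0·f1 + 2f2 - 2f3, so column 1 is [0, 2, -2].
Repeating for f2, f3 and assembling the columns gives [[0, -3, 0], [2, -3, -2], [-2, 1, 1]].

[[0, -3, 0], [2, -3, -2], [-2, 1, 1]]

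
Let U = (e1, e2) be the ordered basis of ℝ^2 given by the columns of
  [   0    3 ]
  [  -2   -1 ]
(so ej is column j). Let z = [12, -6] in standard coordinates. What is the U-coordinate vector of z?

Write z = c_1 e1 + c_2 e2 and solve for the c_i.
System: 0c_1 + 3c_2 = 12, -2c_1 - c_2 = -6; solving gives c_1 = 1, c_2 = 4.
Check: e1 + 4e2 = [12, -6].

[1, 4]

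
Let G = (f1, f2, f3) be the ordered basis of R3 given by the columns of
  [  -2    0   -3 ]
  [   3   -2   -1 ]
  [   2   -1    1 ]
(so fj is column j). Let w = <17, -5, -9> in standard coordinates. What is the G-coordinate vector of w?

<-4, -2, -3>

Write w = c_1 f1 + ... + c_3 f3 and solve for the c_i.
Gaussian elimination on [M | w] yields c = (-4, -2, -3).
Check: -4f1 - 2f2 - 3f3 = <17, -5, -9>.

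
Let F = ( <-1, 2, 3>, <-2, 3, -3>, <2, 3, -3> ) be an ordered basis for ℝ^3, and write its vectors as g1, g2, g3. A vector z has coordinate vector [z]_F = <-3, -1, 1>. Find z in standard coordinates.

<7, -6, -9>

z = M [z]_F, where M has columns g1, ..., g3.
Carrying out the matrix-vector product, z = <7, -6, -9>.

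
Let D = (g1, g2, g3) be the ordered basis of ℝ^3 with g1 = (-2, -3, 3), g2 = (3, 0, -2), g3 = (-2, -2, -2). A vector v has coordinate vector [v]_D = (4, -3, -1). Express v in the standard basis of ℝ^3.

v = M [v]_D, where M has columns g1, ..., g3.
Carrying out the matrix-vector product, v = (-15, -10, 20).

(-15, -10, 20)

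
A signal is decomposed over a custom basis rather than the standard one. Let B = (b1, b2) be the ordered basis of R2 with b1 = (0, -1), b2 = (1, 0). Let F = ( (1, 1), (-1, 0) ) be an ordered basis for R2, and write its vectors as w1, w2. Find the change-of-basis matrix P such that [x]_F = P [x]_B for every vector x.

Take x = bj: its B-coordinates are the j-th standard unit vector, so P e_j — column j of P — equals [bj]_F.
b1 = -w1 - w2, giving column 1 = (-1, -1); repeating for each j gives P = [[-1, 0], [-1, -1]].

[[-1, 0], [-1, -1]]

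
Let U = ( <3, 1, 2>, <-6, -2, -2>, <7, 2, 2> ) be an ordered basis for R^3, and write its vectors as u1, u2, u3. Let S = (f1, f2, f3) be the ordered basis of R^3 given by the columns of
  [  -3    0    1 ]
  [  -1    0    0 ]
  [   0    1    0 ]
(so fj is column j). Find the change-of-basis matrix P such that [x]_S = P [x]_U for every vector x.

[[-1, 2, -2], [2, -2, 2], [0, 0, 1]]

Let M have columns uj and N have columns fj. Then for every x, N [x]_S = x = M [x]_U, so P = N^(-1) M.
Since det N = -1, N^(-1) has integer entries; multiplying gives P = [[-1, 2, -2], [2, -2, 2], [0, 0, 1]].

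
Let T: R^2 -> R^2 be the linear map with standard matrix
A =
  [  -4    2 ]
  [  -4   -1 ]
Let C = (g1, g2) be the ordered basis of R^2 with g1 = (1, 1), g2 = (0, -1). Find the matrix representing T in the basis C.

[[-2, -2], [3, -3]]

With P the matrix whose columns are g1, g2, [T]_C = P^(-1) A P.
Column by column: T(g1) = A g1 = (-2, -5); its C-coordinates (-2, 3) give column 1.
Continuing for each basis vector yields [T]_C = [[-2, -2], [3, -3]].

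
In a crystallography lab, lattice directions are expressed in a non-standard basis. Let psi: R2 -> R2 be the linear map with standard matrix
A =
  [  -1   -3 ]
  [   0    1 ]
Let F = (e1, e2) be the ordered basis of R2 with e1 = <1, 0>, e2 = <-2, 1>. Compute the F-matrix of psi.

With P the matrix whose columns are e1, e2, [psi]_F = P^(-1) A P.
Column by column: psi(e1) = A e1 = <-1, 0>; its F-coordinates <-1, 0> give column 1.
Continuing for each basis vector yields [psi]_F = [[-1, 1], [0, 1]].

[[-1, 1], [0, 1]]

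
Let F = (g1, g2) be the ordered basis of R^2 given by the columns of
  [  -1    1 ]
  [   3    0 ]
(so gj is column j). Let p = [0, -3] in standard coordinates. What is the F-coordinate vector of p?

[-1, -1]

Write p = c_1 g1 + c_2 g2 and solve for the c_i.
System: -c_1 + c_2 = 0, 3c_1 + 0c_2 = -3; solving gives c_1 = -1, c_2 = -1.
Check: -g1 - g2 = [0, -3].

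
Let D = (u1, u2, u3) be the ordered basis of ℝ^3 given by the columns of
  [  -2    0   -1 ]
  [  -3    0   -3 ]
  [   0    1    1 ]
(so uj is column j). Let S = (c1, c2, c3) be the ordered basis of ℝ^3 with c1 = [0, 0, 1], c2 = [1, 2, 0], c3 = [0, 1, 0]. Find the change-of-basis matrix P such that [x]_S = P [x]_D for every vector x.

[[0, 1, 1], [-2, 0, -1], [1, 0, -1]]

Let M have columns uj and N have columns cj. Then for every x, N [x]_S = x = M [x]_D, so P = N^(-1) M.
Since det N = 1, N^(-1) has integer entries; multiplying gives P = [[0, 1, 1], [-2, 0, -1], [1, 0, -1]].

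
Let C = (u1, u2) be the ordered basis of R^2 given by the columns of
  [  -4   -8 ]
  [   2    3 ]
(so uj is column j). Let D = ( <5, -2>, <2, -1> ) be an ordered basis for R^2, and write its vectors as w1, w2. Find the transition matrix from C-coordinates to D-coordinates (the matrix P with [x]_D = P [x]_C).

Let M have columns uj and N have columns wj. Then for every x, N [x]_D = x = M [x]_C, so P = N^(-1) M.
Since det N = -1, N^(-1) has integer entries; multiplying gives P = [[0, -2], [-2, 1]].

[[0, -2], [-2, 1]]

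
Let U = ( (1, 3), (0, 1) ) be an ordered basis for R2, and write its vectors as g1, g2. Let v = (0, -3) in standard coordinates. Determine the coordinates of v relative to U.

We seek scalars with c_1 g1 + c_2 g2 = v; equivalently solve M c = v where the columns of M are g1, g2.
System: c_1 + 0c_2 = 0, 3c_1 + c_2 = -3; solving gives c_1 = 0, c_2 = -3.
Check: 0·g1 - 3g2 = (0, -3).

(0, -3)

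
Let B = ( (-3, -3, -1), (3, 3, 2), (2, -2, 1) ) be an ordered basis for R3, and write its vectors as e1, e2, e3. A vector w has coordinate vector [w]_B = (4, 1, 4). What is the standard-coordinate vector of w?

(-1, -17, 2)

The coordinates say w = 4e1 + e2 + 4e3; adding the scaled basis vectors gives (-1, -17, 2).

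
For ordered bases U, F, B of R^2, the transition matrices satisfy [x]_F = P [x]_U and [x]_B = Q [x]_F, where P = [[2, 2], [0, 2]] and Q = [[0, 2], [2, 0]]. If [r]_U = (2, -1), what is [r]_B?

First [r]_F = P [r]_U = (2, -2).
Then [r]_B = Q [r]_F = (-4, 4).

(-4, 4)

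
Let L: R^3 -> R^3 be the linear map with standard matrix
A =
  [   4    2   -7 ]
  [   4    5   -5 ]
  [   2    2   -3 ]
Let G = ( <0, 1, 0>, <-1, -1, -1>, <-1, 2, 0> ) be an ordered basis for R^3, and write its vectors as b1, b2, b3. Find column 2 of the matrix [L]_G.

Column 2 of [L]_G is the G-coordinate vector of L(b2).
In standard coordinates L(b2) = A b2 = <1, -4, -1>.
Converting to G: <1, -4, -1> = b1 + b2 - 2b3, so the coordinate vector is <1, 1, -2>.

<1, 1, -2>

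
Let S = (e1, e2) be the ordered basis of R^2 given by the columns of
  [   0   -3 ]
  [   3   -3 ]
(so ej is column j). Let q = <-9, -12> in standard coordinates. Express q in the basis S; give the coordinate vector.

<-1, 3>

[q]_S is the unique c with M c = q, where M has columns e1, e2.
System: 0c_1 - 3c_2 = -9, 3c_1 - 3c_2 = -12; solving gives c_1 = -1, c_2 = 3.
Check: -e1 + 3e2 = <-9, -12>.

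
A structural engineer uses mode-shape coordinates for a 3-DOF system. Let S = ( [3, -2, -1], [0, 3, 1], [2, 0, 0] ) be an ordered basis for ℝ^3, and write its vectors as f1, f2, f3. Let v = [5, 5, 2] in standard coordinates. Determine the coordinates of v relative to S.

[-1, 1, 4]

Write v = c_1 f1 + ... + c_3 f3 and solve for the c_i.
Row-reducing the augmented matrix [M | v] gives c = (-1, 1, 4).
Check: -f1 + f2 + 4f3 = [5, 5, 2].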